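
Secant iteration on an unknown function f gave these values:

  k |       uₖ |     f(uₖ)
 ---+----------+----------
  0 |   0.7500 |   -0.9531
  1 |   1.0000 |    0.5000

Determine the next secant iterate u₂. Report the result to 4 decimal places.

u₂ = 1.0000 − 0.5000·(1.0000 − 0.7500) / (0.5000 − (-0.9531))
   = 1.0000 − (0.125000)/(1.453100) = 0.913977

0.9140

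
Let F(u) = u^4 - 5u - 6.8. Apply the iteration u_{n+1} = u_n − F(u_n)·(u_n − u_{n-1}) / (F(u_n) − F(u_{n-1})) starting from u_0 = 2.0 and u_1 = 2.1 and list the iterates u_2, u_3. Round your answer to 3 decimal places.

F(2.0) = -0.80000, F(2.1) = 2.14810
u_2 = 2.10000 − 2.14810·(2.10000 − 2.00000) / (2.14810 − (-0.80000)) = 2.10000 − (0.21481)/(2.94810) = 2.02714
F(2.02714) = -0.04949
u_3 = 2.02714 − (-0.04949)·(2.02714 − 2.10000) / (-0.04949 − 2.14810) = 2.02714 − (0.00361)/(-2.19759) = 2.02878

2.027, 2.029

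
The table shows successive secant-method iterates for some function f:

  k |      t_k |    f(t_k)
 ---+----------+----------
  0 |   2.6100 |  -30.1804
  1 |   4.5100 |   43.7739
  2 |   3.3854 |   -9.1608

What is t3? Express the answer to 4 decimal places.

t3 = 3.3854 − (-9.1608)·(3.3854 − 4.5100) / (-9.1608 − 43.7739)
   = 3.3854 − (10.302236)/(-52.934700) = 3.580022

3.5800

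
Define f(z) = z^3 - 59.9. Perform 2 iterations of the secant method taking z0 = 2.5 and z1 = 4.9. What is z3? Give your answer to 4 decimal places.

f(2.5) = -44.275000, f(4.9) = 57.749000
z2 = 4.900000 − 57.749000·(4.900000 − 2.500000) / (57.749000 − (-44.275000)) = 4.900000 − (138.597600)/(102.024000) = 3.541520
f(3.541520) = -15.480981
z3 = 3.541520 − (-15.480981)·(3.541520 − 4.900000) / (-15.480981 − 57.749000) = 3.541520 − (21.030608)/(-73.229981) = 3.828705

3.8287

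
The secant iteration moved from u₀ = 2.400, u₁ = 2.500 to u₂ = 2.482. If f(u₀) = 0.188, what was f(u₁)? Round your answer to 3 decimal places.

-0.041

The secant line through (2.400, 0.188) and (2.500, f(u₁)) crosses zero at u₂ = 2.482.
So (2.400, 0.188), (2.500, f(u₁)), (2.482, 0) are collinear:
f(u₁) = 0.188 · (2.500 − 2.482) / (2.400 − 2.482) = 0.188 · (0.01800)/(-0.08200) = -0.04127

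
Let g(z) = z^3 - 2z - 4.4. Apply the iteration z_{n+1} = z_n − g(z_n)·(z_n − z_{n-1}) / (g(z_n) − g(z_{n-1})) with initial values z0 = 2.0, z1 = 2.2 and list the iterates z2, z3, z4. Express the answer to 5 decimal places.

g(2.0) = -0.4000000, g(2.2) = 1.8480000
z2 = 2.2000000 − 1.8480000·(2.2000000 − 2.0000000) / (1.8480000 − (-0.4000000)) = 2.2000000 − (0.3696000)/(2.2480000) = 2.0355872
g(2.0355872) = -0.0364844
z3 = 2.0355872 − (-0.0364844)·(2.0355872 − 2.2000000) / (-0.0364844 − 1.8480000) = 2.0355872 − (0.0059985)/(-1.8844844) = 2.0387703
g(2.0387703) = -0.0032201
z4 = 2.0387703 − (-0.0032201)·(2.0387703 − 2.0355872) / (-0.0032201 − (-0.0364844)) = 2.0387703 − (-0.0000102)/(0.0332643) = 2.0390784

2.03559, 2.03877, 2.03908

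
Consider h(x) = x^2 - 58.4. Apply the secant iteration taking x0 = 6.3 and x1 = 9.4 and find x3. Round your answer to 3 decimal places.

7.626

h(6.3) = -18.71000, h(9.4) = 29.96000
x2 = 9.40000 − 29.96000·(9.40000 − 6.30000) / (29.96000 − (-18.71000)) = 9.40000 − (92.87600)/(48.67000) = 7.49172
h(7.49172) = -2.27414
x3 = 7.49172 − (-2.27414)·(7.49172 − 9.40000) / (-2.27414 − 29.96000) = 7.49172 − (4.33969)/(-32.23414) = 7.62635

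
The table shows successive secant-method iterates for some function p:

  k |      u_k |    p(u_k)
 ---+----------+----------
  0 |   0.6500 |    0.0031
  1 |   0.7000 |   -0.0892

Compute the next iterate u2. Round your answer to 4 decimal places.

u2 = 0.7000 − (-0.0892)·(0.7000 − 0.6500) / (-0.0892 − 0.0031)
   = 0.7000 − (-0.004460)/(-0.092300) = 0.651679

0.6517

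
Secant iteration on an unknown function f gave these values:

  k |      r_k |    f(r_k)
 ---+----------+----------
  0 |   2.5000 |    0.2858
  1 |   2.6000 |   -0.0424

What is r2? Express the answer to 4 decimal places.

r2 = 2.6000 − (-0.0424)·(2.6000 − 2.5000) / (-0.0424 − 0.2858)
   = 2.6000 − (-0.004240)/(-0.328200) = 2.587081

2.5871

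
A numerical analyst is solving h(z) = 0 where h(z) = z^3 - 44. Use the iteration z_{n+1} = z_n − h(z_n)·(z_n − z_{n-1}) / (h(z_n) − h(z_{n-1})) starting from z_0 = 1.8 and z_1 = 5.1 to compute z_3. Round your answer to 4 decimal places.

3.2553

h(1.8) = -38.168000, h(5.1) = 88.651000
z_2 = 5.100000 − 88.651000·(5.100000 − 1.800000) / (88.651000 − (-38.168000)) = 5.100000 − (292.548300)/(126.819000) = 2.793182
h(2.793182) = -22.207960
z_3 = 2.793182 − (-22.207960)·(2.793182 − 5.100000) / (-22.207960 − 88.651000) = 2.793182 − (51.229712)/(-110.858960) = 3.255299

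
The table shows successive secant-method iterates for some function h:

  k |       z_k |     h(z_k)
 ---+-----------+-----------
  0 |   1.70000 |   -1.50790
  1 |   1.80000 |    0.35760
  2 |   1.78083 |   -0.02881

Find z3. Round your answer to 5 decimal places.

1.78226

z3 = 1.78083 − (-0.02881)·(1.78083 − 1.80000) / (-0.02881 − 0.35760)
   = 1.78083 − (0.0005523)/(-0.3864100) = 1.7822593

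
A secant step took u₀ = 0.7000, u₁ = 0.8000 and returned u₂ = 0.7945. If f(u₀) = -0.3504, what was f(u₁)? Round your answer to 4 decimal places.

0.0204

The secant line through (0.7000, -0.3504) and (0.8000, f(u₁)) crosses zero at u₂ = 0.7945.
So (0.7000, -0.3504), (0.8000, f(u₁)), (0.7945, 0) are collinear:
f(u₁) = -0.3504 · (0.8000 − 0.7945) / (0.7000 − 0.7945) = -0.3504 · (0.005500)/(-0.094500) = 0.020394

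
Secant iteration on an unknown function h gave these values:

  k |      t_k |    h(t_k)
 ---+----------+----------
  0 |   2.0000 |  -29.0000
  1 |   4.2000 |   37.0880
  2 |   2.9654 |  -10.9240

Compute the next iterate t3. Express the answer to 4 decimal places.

3.2463

t3 = 2.9654 − (-10.9240)·(2.9654 − 4.2000) / (-10.9240 − 37.0880)
   = 2.9654 − (13.486770)/(-48.012000) = 3.246304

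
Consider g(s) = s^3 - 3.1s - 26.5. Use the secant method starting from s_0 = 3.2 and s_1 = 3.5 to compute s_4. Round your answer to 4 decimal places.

g(3.2) = -3.652000, g(3.5) = 5.525000
s_2 = 3.500000 − 5.525000·(3.500000 − 3.200000) / (5.525000 − (-3.652000)) = 3.500000 − (1.657500)/(9.177000) = 3.319385
g(3.319385) = -0.216045
s_3 = 3.319385 − (-0.216045)·(3.319385 − 3.500000) / (-0.216045 − 5.525000) = 3.319385 − (0.039021)/(-5.741045) = 3.326182
g(3.326182) = -0.011986
s_4 = 3.326182 − (-0.011986)·(3.326182 − 3.319385) / (-0.011986 − (-0.216045)) = 3.326182 − (-0.000081)/(0.204059) = 3.326581

3.3266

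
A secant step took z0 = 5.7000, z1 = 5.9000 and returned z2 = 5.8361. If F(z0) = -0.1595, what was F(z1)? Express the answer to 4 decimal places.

0.0749

The secant line through (5.7000, -0.1595) and (5.9000, F(z1)) crosses zero at z2 = 5.8361.
So (5.7000, -0.1595), (5.9000, F(z1)), (5.8361, 0) are collinear:
F(z1) = -0.1595 · (5.9000 − 5.8361) / (5.7000 − 5.8361) = -0.1595 · (0.063900)/(-0.136100) = 0.074886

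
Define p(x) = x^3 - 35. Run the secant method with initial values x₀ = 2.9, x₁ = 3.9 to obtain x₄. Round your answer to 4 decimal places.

p(2.9) = -10.611000, p(3.9) = 24.319000
x₂ = 3.900000 − 24.319000·(3.900000 − 2.900000) / (24.319000 − (-10.611000)) = 3.900000 − (24.319000)/(34.930000) = 3.203779
p(3.203779) = -2.115772
x₃ = 3.203779 − (-2.115772)·(3.203779 − 3.900000) / (-2.115772 − 24.319000) = 3.203779 − (1.473045)/(-26.434772) = 3.259503
p(3.259503) = -0.369875
x₄ = 3.259503 − (-0.369875)·(3.259503 − 3.203779) / (-0.369875 − (-2.115772)) = 3.259503 − (-0.020611)/(1.745897) = 3.271308

3.2713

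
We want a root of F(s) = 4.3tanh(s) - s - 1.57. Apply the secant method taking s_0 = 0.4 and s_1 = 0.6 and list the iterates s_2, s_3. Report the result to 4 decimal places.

0.5414, 0.5354

F(0.4) = -0.336219, F(0.6) = 0.139313
s_2 = 0.600000 − 0.139313·(0.600000 − 0.400000) / (0.139313 − (-0.336219)) = 0.600000 − (0.027863)/(0.475533) = 0.541408
F(0.541408) = 0.013019
s_3 = 0.541408 − 0.013019·(0.541408 − 0.600000) / (0.013019 − 0.139313) = 0.541408 − (-0.000763)/(-0.126294) = 0.535368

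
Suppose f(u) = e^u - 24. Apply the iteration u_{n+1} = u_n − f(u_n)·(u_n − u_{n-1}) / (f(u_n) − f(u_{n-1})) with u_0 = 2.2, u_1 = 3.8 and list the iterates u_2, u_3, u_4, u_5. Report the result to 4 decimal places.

2.8716, 3.0891, 3.1926, 3.1774

f(2.2) = -14.974987, f(3.8) = 20.701184
u_2 = 3.800000 − 20.701184·(3.800000 − 2.200000) / (20.701184 − (-14.974987)) = 3.800000 − (33.121895)/(35.676171) = 2.871596
f(2.871596) = -6.334808
u_3 = 2.871596 − (-6.334808)·(2.871596 − 3.800000) / (-6.334808 − 20.701184) = 2.871596 − (5.881261)/(-27.035993) = 3.089131
f(3.089131) = -2.042020
u_4 = 3.089131 − (-2.042020)·(3.089131 − 2.871596) / (-2.042020 − (-6.334808)) = 3.089131 − (-0.444210)/(4.292788) = 3.192609
f(3.192609) = 0.351873
u_5 = 3.192609 − 0.351873·(3.192609 − 3.089131) / (0.351873 − (-2.042020)) = 3.192609 − (0.036411)/(2.393894) = 3.177399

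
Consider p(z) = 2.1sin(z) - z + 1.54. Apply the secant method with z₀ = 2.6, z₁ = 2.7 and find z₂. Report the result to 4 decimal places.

p(2.6) = 0.022553, p(2.7) = -0.262502
z₂ = 2.700000 − (-0.262502)·(2.700000 − 2.600000) / (-0.262502 − 0.022553) = 2.700000 − (-0.026250)/(-0.285055) = 2.607912

2.6079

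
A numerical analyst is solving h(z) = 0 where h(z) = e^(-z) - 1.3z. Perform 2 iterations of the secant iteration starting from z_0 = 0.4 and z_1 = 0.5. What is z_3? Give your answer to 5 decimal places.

h(0.4) = 0.1503200, h(0.5) = -0.0434693
z_2 = 0.5000000 − (-0.0434693)·(0.5000000 − 0.4000000) / (-0.0434693 − 0.1503200) = 0.5000000 − (-0.0043469)/(-0.1937894) = 0.4775688
h(0.4775688) = -0.0005498
z_3 = 0.4775688 − (-0.0005498)·(0.4775688 − 0.5000000) / (-0.0005498 − (-0.0434693)) = 0.4775688 − (0.0000123)/(0.0429196) = 0.4772814

0.47728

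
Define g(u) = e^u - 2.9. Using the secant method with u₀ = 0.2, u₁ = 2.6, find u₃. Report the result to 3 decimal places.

g(0.2) = -1.67860, g(2.6) = 10.56374
u₂ = 2.60000 − 10.56374·(2.60000 − 0.20000) / (10.56374 − (-1.67860)) = 2.60000 − (25.35297)/(12.24234) = 0.52907
g(0.52907) = -1.20264
u₃ = 0.52907 − (-1.20264)·(0.52907 − 2.60000) / (-1.20264 − 10.56374) = 0.52907 − (2.49058)/(-11.76638) = 0.74074

0.741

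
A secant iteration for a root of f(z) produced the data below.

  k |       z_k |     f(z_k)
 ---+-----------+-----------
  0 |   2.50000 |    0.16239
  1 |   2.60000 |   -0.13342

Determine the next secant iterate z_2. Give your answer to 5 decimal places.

z_2 = 2.60000 − (-0.13342)·(2.60000 − 2.50000) / (-0.13342 − 0.16239)
   = 2.60000 − (-0.0133420)/(-0.2958100) = 2.5548967

2.55490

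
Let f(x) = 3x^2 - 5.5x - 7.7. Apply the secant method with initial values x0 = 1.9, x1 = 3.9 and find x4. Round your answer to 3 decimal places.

2.767

f(1.9) = -7.32000, f(3.9) = 16.48000
x2 = 3.90000 − 16.48000·(3.90000 − 1.90000) / (16.48000 − (-7.32000)) = 3.90000 − (32.96000)/(23.80000) = 2.51513
f(2.51513) = -2.55562
x3 = 2.51513 − (-2.55562)·(2.51513 − 3.90000) / (-2.55562 − 16.48000) = 2.51513 − (3.53921)/(-19.03562) = 2.70105
f(2.70105) = -0.66875
x4 = 2.70105 − (-0.66875)·(2.70105 − 2.51513) / (-0.66875 − (-2.55562)) = 2.70105 − (-0.12434)/(1.88687) = 2.76695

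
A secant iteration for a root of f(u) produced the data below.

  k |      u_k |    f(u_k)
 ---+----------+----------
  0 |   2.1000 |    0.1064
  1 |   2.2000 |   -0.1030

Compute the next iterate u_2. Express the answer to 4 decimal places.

u_2 = 2.2000 − (-0.1030)·(2.2000 − 2.1000) / (-0.1030 − 0.1064)
   = 2.2000 − (-0.010300)/(-0.209400) = 2.150812

2.1508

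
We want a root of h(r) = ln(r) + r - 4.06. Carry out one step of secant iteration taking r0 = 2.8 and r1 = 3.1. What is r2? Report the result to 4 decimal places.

h(2.8) = -0.230381, h(3.1) = 0.171402
r2 = 3.100000 − 0.171402·(3.100000 − 2.800000) / (0.171402 − (-0.230381)) = 3.100000 − (0.051421)/(0.401783) = 2.972019

2.9720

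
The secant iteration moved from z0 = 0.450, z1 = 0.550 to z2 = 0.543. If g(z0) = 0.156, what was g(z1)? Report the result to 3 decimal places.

The secant line through (0.450, 0.156) and (0.550, g(z1)) crosses zero at z2 = 0.543.
So (0.450, 0.156), (0.550, g(z1)), (0.543, 0) are collinear:
g(z1) = 0.156 · (0.550 − 0.543) / (0.450 − 0.543) = 0.156 · (0.00700)/(-0.09300) = -0.01174

-0.012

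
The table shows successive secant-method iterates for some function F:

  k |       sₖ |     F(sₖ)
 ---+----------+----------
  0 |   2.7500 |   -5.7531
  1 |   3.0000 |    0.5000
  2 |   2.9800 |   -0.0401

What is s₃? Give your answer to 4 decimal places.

2.9815

s₃ = 2.9800 − (-0.0401)·(2.9800 − 3.0000) / (-0.0401 − 0.5000)
   = 2.9800 − (0.000802)/(-0.540100) = 2.981485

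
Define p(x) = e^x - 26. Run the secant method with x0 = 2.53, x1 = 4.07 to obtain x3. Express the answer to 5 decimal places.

p(2.53) = -13.4464939, p(4.07) = 32.5569626
x2 = 4.0700000 − 32.5569626·(4.0700000 − 2.5300000) / (32.5569626 − (-13.4464939)) = 4.0700000 − (50.1377224)/(46.0034565) = 2.9801314
p(2.9801314) = -6.3095961
x3 = 2.9801314 − (-6.3095961)·(2.9801314 − 4.0700000) / (-6.3095961 − 32.5569626) = 2.9801314 − (6.8766306)/(-38.8665587) = 3.1570606

3.15706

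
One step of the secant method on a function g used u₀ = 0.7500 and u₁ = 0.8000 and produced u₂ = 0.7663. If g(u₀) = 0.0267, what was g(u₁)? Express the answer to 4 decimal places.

-0.0552

The secant line through (0.7500, 0.0267) and (0.8000, g(u₁)) crosses zero at u₂ = 0.7663.
So (0.7500, 0.0267), (0.8000, g(u₁)), (0.7663, 0) are collinear:
g(u₁) = 0.0267 · (0.8000 − 0.7663) / (0.7500 − 0.7663) = 0.0267 · (0.033700)/(-0.016300) = -0.055202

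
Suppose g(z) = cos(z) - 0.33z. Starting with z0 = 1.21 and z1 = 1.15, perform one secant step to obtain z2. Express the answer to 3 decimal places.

1.173

g(1.21) = -0.04628, g(1.15) = 0.02899
z2 = 1.15000 − 0.02899·(1.15000 − 1.21000) / (0.02899 − (-0.04628)) = 1.15000 − (-0.00174)/(0.07527) = 1.17311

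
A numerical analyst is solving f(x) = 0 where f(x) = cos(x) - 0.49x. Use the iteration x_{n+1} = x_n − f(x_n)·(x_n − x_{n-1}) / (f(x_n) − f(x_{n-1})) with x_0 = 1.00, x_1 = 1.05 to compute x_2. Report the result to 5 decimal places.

1.03741

f(1.00) = 0.0503023, f(1.05) = -0.0169290
x_2 = 1.0500000 − (-0.0169290)·(1.0500000 − 1.0000000) / (-0.0169290 − 0.0503023) = 1.0500000 − (-0.0008464)/(-0.0672313) = 1.0374099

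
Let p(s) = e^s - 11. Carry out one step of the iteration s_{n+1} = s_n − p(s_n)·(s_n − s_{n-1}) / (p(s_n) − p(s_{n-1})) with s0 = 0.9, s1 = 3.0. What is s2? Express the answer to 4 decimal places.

p(0.9) = -8.540397, p(3.0) = 9.085537
s2 = 3.000000 − 9.085537·(3.000000 − 0.900000) / (9.085537 − (-8.540397)) = 3.000000 − (19.079628)/(17.625934) = 1.917525

1.9175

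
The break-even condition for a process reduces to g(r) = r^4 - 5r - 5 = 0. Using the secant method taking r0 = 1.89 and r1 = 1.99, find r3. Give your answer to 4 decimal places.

g(1.89) = -1.690102, g(1.99) = 0.732392
r2 = 1.990000 − 0.732392·(1.990000 − 1.890000) / (0.732392 − (-1.690102)) = 1.990000 − (0.073239)/(2.422494) = 1.959767
g(1.959767) = -0.047960
r3 = 1.959767 − (-0.047960)·(1.959767 − 1.990000) / (-0.047960 − 0.732392) = 1.959767 − (0.001450)/(-0.780352) = 1.961625

1.9616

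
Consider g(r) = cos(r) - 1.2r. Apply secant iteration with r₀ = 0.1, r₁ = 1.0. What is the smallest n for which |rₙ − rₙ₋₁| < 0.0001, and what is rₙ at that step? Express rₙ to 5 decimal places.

n = 5, rₙ = 0.65889

g(0.1) = 0.8750042, g(1.0) = -0.6596977
r₂ = 1.0000000 − (-0.6596977)·(0.9000000)/(-1.5347019) = 0.6131314;  |Δ| = 0.3868686
g(0.6131314) = 0.0820924
r₃ = 0.6131314 − 0.0820924·(-0.3868686)/(0.7417901) = 0.6559454;  |Δ| = 0.0428140
g(0.6559454) = 0.0053372
r₄ = 0.6559454 − 0.0053372·(0.0428140)/(-0.0767552) = 0.6589225;  |Δ| = 0.0029771
g(0.6589225) = -0.0000546
r₅ = 0.6589225 − (-0.0000546)·(0.0029771)/(-0.0053918) = 0.6588924;  |Δ| = 0.0000301
|r₅ − r₄| = 0.0000301 < 0.0001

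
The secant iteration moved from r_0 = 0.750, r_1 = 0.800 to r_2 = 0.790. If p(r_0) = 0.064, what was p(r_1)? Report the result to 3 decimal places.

The secant line through (0.750, 0.064) and (0.800, p(r_1)) crosses zero at r_2 = 0.790.
So (0.750, 0.064), (0.800, p(r_1)), (0.790, 0) are collinear:
p(r_1) = 0.064 · (0.800 − 0.790) / (0.750 − 0.790) = 0.064 · (0.01000)/(-0.04000) = -0.01600

-0.016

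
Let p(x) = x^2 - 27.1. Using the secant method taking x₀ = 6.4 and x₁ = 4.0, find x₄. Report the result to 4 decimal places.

p(6.4) = 13.860000, p(4.0) = -11.100000
x₂ = 4.000000 − (-11.100000)·(4.000000 − 6.400000) / (-11.100000 − 13.860000) = 4.000000 − (26.640000)/(-24.960000) = 5.067308
p(5.067308) = -1.422393
x₃ = 5.067308 − (-1.422393)·(5.067308 − 4.000000) / (-1.422393 − (-11.100000)) = 5.067308 − (-1.518131)/(9.677607) = 5.224178
p(5.224178) = 0.192037
x₄ = 5.224178 − 0.192037·(5.224178 − 5.067308) / (0.192037 − (-1.422393)) = 5.224178 − (0.030125)/(1.614430) = 5.205518

5.2055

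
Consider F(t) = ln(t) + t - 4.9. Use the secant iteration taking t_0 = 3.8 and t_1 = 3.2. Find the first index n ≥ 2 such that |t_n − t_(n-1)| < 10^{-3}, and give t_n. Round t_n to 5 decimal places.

F(3.8) = 0.2350011, F(3.2) = -0.5368492
t_2 = 3.2000000 − (-0.5368492)·(-0.6000000)/(-0.7718503) = 3.6173213;  |Δ| = 0.4173213
F(3.6173213) = 0.0030550
t_3 = 3.6173213 − 0.0030550·(0.4173213)/(0.5399042) = 3.6149599;  |Δ| = 0.0023614
F(3.6149599) = 0.0000406
t_4 = 3.6149599 − 0.0000406·(-0.0023614)/(-0.0030144) = 3.6149280;  |Δ| = 0.0000318
|t_4 − t_3| = 0.0000318 < 10^{-3}

n = 4, t_n = 3.61493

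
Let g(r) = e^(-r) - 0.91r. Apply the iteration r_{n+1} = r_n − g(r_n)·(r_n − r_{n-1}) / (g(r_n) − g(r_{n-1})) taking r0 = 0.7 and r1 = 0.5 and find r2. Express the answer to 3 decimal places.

g(0.7) = -0.14041, g(0.5) = 0.15153
r2 = 0.50000 − 0.15153·(0.50000 − 0.70000) / (0.15153 − (-0.14041)) = 0.50000 − (-0.03031)/(0.29195) = 0.60381

0.604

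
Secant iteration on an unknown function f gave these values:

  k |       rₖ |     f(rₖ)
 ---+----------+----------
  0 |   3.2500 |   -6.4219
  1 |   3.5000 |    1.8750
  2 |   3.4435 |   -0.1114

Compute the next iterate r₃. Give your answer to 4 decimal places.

3.4467

r₃ = 3.4435 − (-0.1114)·(3.4435 − 3.5000) / (-0.1114 − 1.8750)
   = 3.4435 − (0.006294)/(-1.986400) = 3.446669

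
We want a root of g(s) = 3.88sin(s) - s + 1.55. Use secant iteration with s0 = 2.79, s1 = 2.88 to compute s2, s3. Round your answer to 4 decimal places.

2.8105, 2.8107

g(2.79) = 0.096247, g(2.88) = -0.326557
s2 = 2.880000 − (-0.326557)·(2.880000 − 2.790000) / (-0.326557 − 0.096247) = 2.880000 − (-0.029390)/(-0.422804) = 2.810488
g(2.810488) = 0.000855
s3 = 2.810488 − 0.000855·(2.810488 − 2.880000) / (0.000855 − (-0.326557)) = 2.810488 − (-0.000059)/(0.327412) = 2.810669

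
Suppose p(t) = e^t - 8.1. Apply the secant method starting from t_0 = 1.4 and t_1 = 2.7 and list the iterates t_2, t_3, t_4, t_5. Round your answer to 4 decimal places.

p(1.4) = -4.044800, p(2.7) = 6.779732
t_2 = 2.700000 − 6.779732·(2.700000 − 1.400000) / (6.779732 − (-4.044800)) = 2.700000 − (8.813651)/(10.824532) = 1.885771
p(1.885771) = -1.508568
t_3 = 1.885771 − (-1.508568)·(1.885771 − 2.700000) / (-1.508568 − 6.779732) = 1.885771 − (1.228320)/(-8.288299) = 2.033970
p(2.033970) = -0.455626
t_4 = 2.033970 − (-0.455626)·(2.033970 − 1.885771) / (-0.455626 − (-1.508568)) = 2.033970 − (-0.067523)/(1.052942) = 2.098098
p(2.098098) = 0.050655
t_5 = 2.098098 − 0.050655·(2.098098 − 2.033970) / (0.050655 − (-0.455626)) = 2.098098 − (0.003248)/(0.506281) = 2.091682

1.8858, 2.0340, 2.0981, 2.0917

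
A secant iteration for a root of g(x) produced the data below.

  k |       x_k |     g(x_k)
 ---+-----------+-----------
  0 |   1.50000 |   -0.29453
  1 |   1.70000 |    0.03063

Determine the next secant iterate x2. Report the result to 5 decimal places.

x2 = 1.70000 − 0.03063·(1.70000 − 1.50000) / (0.03063 − (-0.29453))
   = 1.70000 − (0.0061260)/(0.3251600) = 1.6811600

1.68116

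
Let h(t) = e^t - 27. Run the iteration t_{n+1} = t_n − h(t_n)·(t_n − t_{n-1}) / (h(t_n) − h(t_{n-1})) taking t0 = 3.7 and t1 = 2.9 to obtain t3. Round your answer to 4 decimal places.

h(3.7) = 13.447304, h(2.9) = -8.825855
t2 = 2.900000 − (-8.825855)·(2.900000 − 3.700000) / (-8.825855 − 13.447304) = 2.900000 − (7.060684)/(-22.273159) = 3.217004
h(3.217004) = -2.046748
t3 = 3.217004 − (-2.046748)·(3.217004 − 2.900000) / (-2.046748 − (-8.825855)) = 3.217004 − (-0.648828)/(6.779106) = 3.312714

3.3127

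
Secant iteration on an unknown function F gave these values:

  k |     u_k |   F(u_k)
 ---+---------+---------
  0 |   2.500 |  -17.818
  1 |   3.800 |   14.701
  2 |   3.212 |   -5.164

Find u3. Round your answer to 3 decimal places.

u3 = 3.212 − (-5.164)·(3.212 − 3.800) / (-5.164 − 14.701)
   = 3.212 − (3.03643)/(-19.86500) = 3.36485

3.365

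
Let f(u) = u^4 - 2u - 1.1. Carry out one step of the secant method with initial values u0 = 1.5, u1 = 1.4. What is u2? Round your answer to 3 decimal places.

f(1.5) = 0.96250, f(1.4) = -0.05840
u2 = 1.40000 − (-0.05840)·(1.40000 − 1.50000) / (-0.05840 − 0.96250) = 1.40000 − (0.00584)/(-1.02090) = 1.40572

1.406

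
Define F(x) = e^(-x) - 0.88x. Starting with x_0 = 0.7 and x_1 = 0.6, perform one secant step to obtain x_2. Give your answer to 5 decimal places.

0.61484

F(0.7) = -0.1194147, F(0.6) = 0.0208116
x_2 = 0.6000000 − 0.0208116·(0.6000000 − 0.7000000) / (0.0208116 − (-0.1194147)) = 0.6000000 − (-0.0020812)/(0.1402263) = 0.6148415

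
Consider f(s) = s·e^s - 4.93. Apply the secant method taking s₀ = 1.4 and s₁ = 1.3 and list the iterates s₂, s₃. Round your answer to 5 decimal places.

f(1.4) = 0.7472800, f(1.3) = -0.1599143
s₂ = 1.3000000 − (-0.1599143)·(1.3000000 − 1.4000000) / (-0.1599143 − 0.7472800) = 1.3000000 − (0.0159914)/(-0.9071943) = 1.3176274
f(1.3176274) = -0.0092547
s₃ = 1.3176274 − (-0.0092547)·(1.3176274 − 1.3000000) / (-0.0092547 − (-0.1599143)) = 1.3176274 − (-0.0001631)/(0.1506597) = 1.3187102

1.31763, 1.31871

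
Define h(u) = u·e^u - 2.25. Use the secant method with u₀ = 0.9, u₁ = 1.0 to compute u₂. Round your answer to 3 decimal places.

h(0.9) = -0.03636, h(1.0) = 0.46828
u₂ = 1.00000 − 0.46828·(1.00000 − 0.90000) / (0.46828 − (-0.03636)) = 1.00000 − (0.04683)/(0.50464) = 0.90720

0.907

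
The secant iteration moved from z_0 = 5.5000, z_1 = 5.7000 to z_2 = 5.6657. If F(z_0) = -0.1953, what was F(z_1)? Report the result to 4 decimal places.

0.0404

The secant line through (5.5000, -0.1953) and (5.7000, F(z_1)) crosses zero at z_2 = 5.6657.
So (5.5000, -0.1953), (5.7000, F(z_1)), (5.6657, 0) are collinear:
F(z_1) = -0.1953 · (5.7000 − 5.6657) / (5.5000 − 5.6657) = -0.1953 · (0.034300)/(-0.165700) = 0.040427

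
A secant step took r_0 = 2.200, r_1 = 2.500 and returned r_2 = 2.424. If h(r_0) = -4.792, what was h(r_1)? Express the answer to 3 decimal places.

1.626

The secant line through (2.200, -4.792) and (2.500, h(r_1)) crosses zero at r_2 = 2.424.
So (2.200, -4.792), (2.500, h(r_1)), (2.424, 0) are collinear:
h(r_1) = -4.792 · (2.500 − 2.424) / (2.200 − 2.424) = -4.792 · (0.07600)/(-0.22400) = 1.62586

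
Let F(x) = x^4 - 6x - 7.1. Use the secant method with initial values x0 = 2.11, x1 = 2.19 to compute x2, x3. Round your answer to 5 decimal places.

F(2.11) = 0.0611944, F(2.19) = 2.7625752
x2 = 2.1900000 − 2.7625752·(2.1900000 − 2.1100000) / (2.7625752 − 0.0611944) = 2.1900000 − (0.2210060)/(2.7013808) = 2.1081878
F(2.1081878) = 0.0040593
x3 = 2.1081878 − 0.0040593·(2.1081878 − 2.1900000) / (0.0040593 − 2.7625752) = 2.1081878 − (-0.0003321)/(-2.7585159) = 2.1080674

2.10819, 2.10807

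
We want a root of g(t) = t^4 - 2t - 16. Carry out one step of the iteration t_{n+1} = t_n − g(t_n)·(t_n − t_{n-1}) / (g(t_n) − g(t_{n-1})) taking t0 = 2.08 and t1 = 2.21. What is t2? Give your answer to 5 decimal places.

2.11845

g(2.08) = -1.4422630, g(2.21) = 3.4344328
t2 = 2.2100000 − 3.4344328·(2.2100000 − 2.0800000) / (3.4344328 − (-1.4422630)) = 2.2100000 − (0.4464763)/(4.8766958) = 2.1184470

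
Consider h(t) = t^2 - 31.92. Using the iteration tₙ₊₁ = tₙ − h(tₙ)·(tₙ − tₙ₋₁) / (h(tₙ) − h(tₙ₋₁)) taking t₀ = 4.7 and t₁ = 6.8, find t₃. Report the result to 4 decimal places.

5.6409

h(4.7) = -9.830000, h(6.8) = 14.320000
t₂ = 6.800000 − 14.320000·(6.800000 − 4.700000) / (14.320000 − (-9.830000)) = 6.800000 − (30.072000)/(24.150000) = 5.554783
h(5.554783) = -1.064390
t₃ = 5.554783 − (-1.064390)·(5.554783 − 6.800000) / (-1.064390 − 14.320000) = 5.554783 − (1.325397)/(-15.384390) = 5.640935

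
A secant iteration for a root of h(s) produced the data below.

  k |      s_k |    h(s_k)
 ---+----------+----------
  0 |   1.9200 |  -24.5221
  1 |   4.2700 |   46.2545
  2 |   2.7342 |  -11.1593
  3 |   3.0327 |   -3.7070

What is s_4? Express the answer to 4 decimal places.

3.1812

s_4 = 3.0327 − (-3.7070)·(3.0327 − 2.7342) / (-3.7070 − (-11.1593))
   = 3.0327 − (-1.106540)/(7.452300) = 3.181183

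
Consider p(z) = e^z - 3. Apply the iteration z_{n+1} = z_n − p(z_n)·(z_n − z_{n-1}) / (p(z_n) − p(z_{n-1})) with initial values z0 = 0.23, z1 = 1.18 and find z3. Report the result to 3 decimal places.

p(0.23) = -1.74140, p(1.18) = 0.25437
z2 = 1.18000 − 0.25437·(1.18000 − 0.23000) / (0.25437 − (-1.74140)) = 1.18000 − (0.24166)/(1.99577) = 1.05892
p(1.05892) = -0.11675
z3 = 1.05892 − (-0.11675)·(1.05892 − 1.18000) / (-0.11675 − 0.25437) = 1.05892 − (0.01414)/(-0.37113) = 1.09701

1.097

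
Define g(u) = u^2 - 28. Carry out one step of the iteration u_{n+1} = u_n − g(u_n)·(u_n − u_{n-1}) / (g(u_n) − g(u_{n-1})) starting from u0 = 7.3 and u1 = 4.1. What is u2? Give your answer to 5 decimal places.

5.08158

g(7.3) = 25.2900000, g(4.1) = -11.1900000
u2 = 4.1000000 − (-11.1900000)·(4.1000000 − 7.3000000) / (-11.1900000 − 25.2900000) = 4.1000000 − (35.8080000)/(-36.4800000) = 5.0815789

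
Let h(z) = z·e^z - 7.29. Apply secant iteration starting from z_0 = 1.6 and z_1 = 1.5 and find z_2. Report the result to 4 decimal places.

1.5472

h(1.6) = 0.634852, h(1.5) = -0.567466
z_2 = 1.500000 − (-0.567466)·(1.500000 − 1.600000) / (-0.567466 − 0.634852) = 1.500000 − (0.056747)/(-1.202318) = 1.547198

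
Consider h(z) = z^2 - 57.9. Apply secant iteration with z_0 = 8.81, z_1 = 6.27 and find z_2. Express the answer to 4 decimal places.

h(8.81) = 19.716100, h(6.27) = -18.587100
z_2 = 6.270000 − (-18.587100)·(6.270000 − 8.810000) / (-18.587100 − 19.716100) = 6.270000 − (47.211234)/(-38.303200) = 7.502566

7.5026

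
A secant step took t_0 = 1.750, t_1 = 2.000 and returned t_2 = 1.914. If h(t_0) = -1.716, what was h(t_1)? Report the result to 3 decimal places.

The secant line through (1.750, -1.716) and (2.000, h(t_1)) crosses zero at t_2 = 1.914.
So (1.750, -1.716), (2.000, h(t_1)), (1.914, 0) are collinear:
h(t_1) = -1.716 · (2.000 − 1.914) / (1.750 − 1.914) = -1.716 · (0.08600)/(-0.16400) = 0.89985

0.900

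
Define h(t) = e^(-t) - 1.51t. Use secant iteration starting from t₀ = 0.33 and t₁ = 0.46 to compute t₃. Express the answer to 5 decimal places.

h(0.33) = 0.2206237, h(0.46) = -0.0633164
t₂ = 0.4600000 − (-0.0633164)·(0.4600000 − 0.3300000) / (-0.0633164 − 0.2206237) = 0.4600000 − (-0.0082311)/(-0.2839401) = 0.4310110
h(0.4310110) = -0.0009749
t₃ = 0.4310110 − (-0.0009749)·(0.4310110 − 0.4600000) / (-0.0009749 − (-0.0633164)) = 0.4310110 − (0.0000283)/(0.0623414) = 0.4305577

0.43056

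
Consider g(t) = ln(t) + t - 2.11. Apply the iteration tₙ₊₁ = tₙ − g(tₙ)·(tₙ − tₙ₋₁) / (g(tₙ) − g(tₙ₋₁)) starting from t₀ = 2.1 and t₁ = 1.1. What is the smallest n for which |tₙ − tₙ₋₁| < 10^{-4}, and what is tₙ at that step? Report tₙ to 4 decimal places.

n = 5, tₙ = 1.6247

g(2.1) = 0.731937, g(1.1) = -0.914690
t₂ = 1.100000 − (-0.914690)·(-1.000000)/(-1.646627) = 1.655493;  |Δ| = 0.555493
g(1.655493) = 0.049592
t₃ = 1.655493 − 0.049592·(0.555493)/(0.964282) = 1.626925;  |Δ| = 0.028568
g(1.626925) = 0.003616
t₄ = 1.626925 − 0.003616·(-0.028568)/(-0.045976) = 1.624678;  |Δ| = 0.002247
g(1.624678) = -0.000013
t₅ = 1.624678 − (-0.000013)·(-0.002247)/(-0.003629) = 1.624686;  |Δ| = 0.000008
|t₅ − t₄| = 0.000008 < 10^{-4}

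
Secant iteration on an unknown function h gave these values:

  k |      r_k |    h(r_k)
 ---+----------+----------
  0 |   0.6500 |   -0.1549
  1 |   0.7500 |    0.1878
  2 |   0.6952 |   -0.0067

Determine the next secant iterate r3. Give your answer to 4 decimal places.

0.6971

r3 = 0.6952 − (-0.0067)·(0.6952 − 0.7500) / (-0.0067 − 0.1878)
   = 0.6952 − (0.000367)/(-0.194500) = 0.697088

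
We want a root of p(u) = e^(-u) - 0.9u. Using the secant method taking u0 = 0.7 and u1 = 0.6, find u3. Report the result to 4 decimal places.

0.6061

p(0.7) = -0.133415, p(0.6) = 0.008812
u2 = 0.600000 − 0.008812·(0.600000 − 0.700000) / (0.008812 − (-0.133415)) = 0.600000 − (-0.000881)/(0.142226) = 0.606196
p(0.606196) = -0.000154
u3 = 0.606196 − (-0.000154)·(0.606196 − 0.600000) / (-0.000154 − 0.008812) = 0.606196 − (-0.000001)/(-0.008966) = 0.606089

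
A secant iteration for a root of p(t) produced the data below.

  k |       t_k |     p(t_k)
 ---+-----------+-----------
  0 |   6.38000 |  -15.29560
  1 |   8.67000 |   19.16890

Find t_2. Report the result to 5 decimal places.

7.39632

t_2 = 8.67000 − 19.16890·(8.67000 − 6.38000) / (19.16890 − (-15.29560))
   = 8.67000 − (43.8967810)/(34.4645000) = 7.3963189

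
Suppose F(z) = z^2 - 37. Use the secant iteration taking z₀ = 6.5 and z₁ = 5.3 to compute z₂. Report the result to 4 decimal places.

6.0551

F(6.5) = 5.250000, F(5.3) = -8.910000
z₂ = 5.300000 − (-8.910000)·(5.300000 − 6.500000) / (-8.910000 − 5.250000) = 5.300000 − (10.692000)/(-14.160000) = 6.055085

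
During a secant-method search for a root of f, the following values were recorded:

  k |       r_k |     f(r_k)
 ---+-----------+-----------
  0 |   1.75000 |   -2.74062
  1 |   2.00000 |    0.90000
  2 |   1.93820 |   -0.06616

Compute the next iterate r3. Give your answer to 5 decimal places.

1.94243

r3 = 1.93820 − (-0.06616)·(1.93820 − 2.00000) / (-0.06616 − 0.90000)
   = 1.93820 − (0.0040887)/(-0.9661600) = 1.9424319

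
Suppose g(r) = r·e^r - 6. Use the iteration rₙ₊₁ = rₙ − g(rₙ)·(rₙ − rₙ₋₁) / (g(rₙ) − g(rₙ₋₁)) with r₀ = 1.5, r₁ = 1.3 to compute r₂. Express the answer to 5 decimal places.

g(1.5) = 0.7225336, g(1.3) = -1.2299143
r₂ = 1.3000000 − (-1.2299143)·(1.3000000 − 1.5000000) / (-1.2299143 − 0.7225336) = 1.3000000 − (0.2459829)/(-1.9524479) = 1.4259869

1.42599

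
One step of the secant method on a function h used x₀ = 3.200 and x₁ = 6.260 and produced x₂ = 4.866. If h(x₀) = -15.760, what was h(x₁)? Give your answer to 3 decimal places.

The secant line through (3.200, -15.760) and (6.260, h(x₁)) crosses zero at x₂ = 4.866.
So (3.200, -15.760), (6.260, h(x₁)), (4.866, 0) are collinear:
h(x₁) = -15.760 · (6.260 − 4.866) / (3.200 − 4.866) = -15.760 · (1.39400)/(-1.66600) = 13.18694

13.187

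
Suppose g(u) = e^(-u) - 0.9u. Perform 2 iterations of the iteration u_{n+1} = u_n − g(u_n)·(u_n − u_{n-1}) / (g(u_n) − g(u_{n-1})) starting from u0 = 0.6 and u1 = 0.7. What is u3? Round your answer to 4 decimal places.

0.6061

g(0.6) = 0.008812, g(0.7) = -0.133415
u2 = 0.700000 − (-0.133415)·(0.700000 − 0.600000) / (-0.133415 − 0.008812) = 0.700000 − (-0.013341)/(-0.142226) = 0.606196
g(0.606196) = -0.000154
u3 = 0.606196 − (-0.000154)·(0.606196 − 0.700000) / (-0.000154 − (-0.133415)) = 0.606196 − (0.000014)/(0.133261) = 0.606087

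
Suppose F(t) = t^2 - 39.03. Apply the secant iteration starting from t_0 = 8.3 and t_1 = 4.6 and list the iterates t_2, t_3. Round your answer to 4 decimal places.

5.9853, 6.2882

F(8.3) = 29.860000, F(4.6) = -17.870000
t_2 = 4.600000 − (-17.870000)·(4.600000 − 8.300000) / (-17.870000 − 29.860000) = 4.600000 − (66.119000)/(-47.730000) = 5.985271
F(5.985271) = -3.206527
t_3 = 5.985271 − (-3.206527)·(5.985271 − 4.600000) / (-3.206527 − (-17.870000)) = 5.985271 − (-4.441910)/(14.663473) = 6.288195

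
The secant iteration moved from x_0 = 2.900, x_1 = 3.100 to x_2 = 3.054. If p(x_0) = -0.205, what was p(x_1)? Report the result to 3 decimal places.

The secant line through (2.900, -0.205) and (3.100, p(x_1)) crosses zero at x_2 = 3.054.
So (2.900, -0.205), (3.100, p(x_1)), (3.054, 0) are collinear:
p(x_1) = -0.205 · (3.100 − 3.054) / (2.900 − 3.054) = -0.205 · (0.04600)/(-0.15400) = 0.06123

0.061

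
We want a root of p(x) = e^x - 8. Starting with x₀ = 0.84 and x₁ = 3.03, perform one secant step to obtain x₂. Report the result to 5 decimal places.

1.51718

p(0.84) = -5.6836330, p(3.03) = 12.6972326
x₂ = 3.0300000 − 12.6972326·(3.0300000 − 0.8400000) / (12.6972326 − (-5.6836330)) = 3.0300000 − (27.8069394)/(18.3808656) = 1.5171801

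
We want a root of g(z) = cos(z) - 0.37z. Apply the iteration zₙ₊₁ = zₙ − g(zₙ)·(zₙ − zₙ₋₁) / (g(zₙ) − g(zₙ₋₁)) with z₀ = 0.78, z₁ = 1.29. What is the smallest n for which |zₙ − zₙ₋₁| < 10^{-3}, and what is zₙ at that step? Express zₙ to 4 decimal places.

n = 4, zₙ = 1.1367

g(0.78) = 0.422314, g(1.29) = -0.200179
z₂ = 1.290000 − (-0.200179)·(0.510000)/(-0.622493) = 1.125996;  |Δ| = 0.164004
g(1.125996) = 0.013659
z₃ = 1.125996 − 0.013659·(-0.164004)/(0.213838) = 1.136472;  |Δ| = 0.010476
g(1.136472) = 0.000303
z₄ = 1.136472 − 0.000303·(0.010476)/(-0.013356) = 1.136710;  |Δ| = 0.000238
|z₄ − z₃| = 0.000238 < 10^{-3}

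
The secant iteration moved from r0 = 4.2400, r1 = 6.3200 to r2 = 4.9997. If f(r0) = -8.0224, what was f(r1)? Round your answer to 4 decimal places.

The secant line through (4.2400, -8.0224) and (6.3200, f(r1)) crosses zero at r2 = 4.9997.
So (4.2400, -8.0224), (6.3200, f(r1)), (4.9997, 0) are collinear:
f(r1) = -8.0224 · (6.3200 − 4.9997) / (4.2400 − 4.9997) = -8.0224 · (1.320300)/(-0.759700) = 13.942312

13.9423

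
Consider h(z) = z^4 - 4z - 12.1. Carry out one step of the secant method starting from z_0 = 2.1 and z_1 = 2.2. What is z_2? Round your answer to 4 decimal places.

2.1294

h(2.1) = -1.051900, h(2.2) = 2.525600
z_2 = 2.200000 − 2.525600·(2.200000 − 2.100000) / (2.525600 − (-1.051900)) = 2.200000 − (0.252560)/(3.577500) = 2.129403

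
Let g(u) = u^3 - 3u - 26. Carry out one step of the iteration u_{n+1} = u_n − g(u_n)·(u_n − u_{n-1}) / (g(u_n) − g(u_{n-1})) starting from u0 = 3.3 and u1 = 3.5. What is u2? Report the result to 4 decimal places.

3.2988

g(3.3) = 0.037000, g(3.5) = 6.375000
u2 = 3.500000 − 6.375000·(3.500000 − 3.300000) / (6.375000 − 0.037000) = 3.500000 − (1.275000)/(6.338000) = 3.298832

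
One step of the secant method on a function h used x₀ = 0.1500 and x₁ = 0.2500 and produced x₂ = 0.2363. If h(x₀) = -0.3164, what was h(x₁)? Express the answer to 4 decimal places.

0.0502

The secant line through (0.1500, -0.3164) and (0.2500, h(x₁)) crosses zero at x₂ = 0.2363.
So (0.1500, -0.3164), (0.2500, h(x₁)), (0.2363, 0) are collinear:
h(x₁) = -0.3164 · (0.2500 − 0.2363) / (0.1500 − 0.2363) = -0.3164 · (0.013700)/(-0.086300) = 0.050228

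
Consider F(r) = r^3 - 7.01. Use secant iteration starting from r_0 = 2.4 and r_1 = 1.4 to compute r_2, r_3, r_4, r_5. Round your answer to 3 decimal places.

F(2.4) = 6.81400, F(1.4) = -4.26600
r_2 = 1.40000 − (-4.26600)·(1.40000 − 2.40000) / (-4.26600 − 6.81400) = 1.40000 − (4.26600)/(-11.08000) = 1.78502
F(1.78502) = -1.32242
r_3 = 1.78502 − (-1.32242)·(1.78502 − 1.40000) / (-1.32242 − (-4.26600)) = 1.78502 − (-0.50915)/(2.94358) = 1.95799
F(1.95799) = 0.49638
r_4 = 1.95799 − 0.49638·(1.95799 − 1.78502) / (0.49638 − (-1.32242)) = 1.95799 − (0.08586)/(1.81880) = 1.91078
F(1.91078) = -0.03357
r_5 = 1.91078 − (-0.03357)·(1.91078 − 1.95799) / (-0.03357 − 0.49638) = 1.91078 − (0.00158)/(-0.52995) = 1.91377

1.785, 1.958, 1.911, 1.914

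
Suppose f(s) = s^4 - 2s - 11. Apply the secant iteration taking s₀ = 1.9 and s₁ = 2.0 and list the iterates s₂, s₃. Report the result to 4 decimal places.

1.9639, 1.9657

f(1.9) = -1.767900, f(2.0) = 1.000000
s₂ = 2.000000 − 1.000000·(2.000000 − 1.900000) / (1.000000 − (-1.767900)) = 2.000000 − (0.100000)/(2.767900) = 1.963872
f(1.963872) = -0.052903
s₃ = 1.963872 − (-0.052903)·(1.963872 − 2.000000) / (-0.052903 − 1.000000) = 1.963872 − (0.001911)/(-1.052903) = 1.965687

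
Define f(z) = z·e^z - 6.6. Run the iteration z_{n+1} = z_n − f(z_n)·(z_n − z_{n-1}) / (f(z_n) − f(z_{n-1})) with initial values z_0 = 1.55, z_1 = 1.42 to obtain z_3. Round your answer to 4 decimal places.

f(1.55) = 0.702779, f(1.42) = -0.725289
z_2 = 1.420000 − (-0.725289)·(1.420000 − 1.550000) / (-0.725289 − 0.702779) = 1.420000 − (0.094288)/(-1.428068) = 1.486025
f(1.486025) = -0.032527
z_3 = 1.486025 − (-0.032527)·(1.486025 − 1.420000) / (-0.032527 − (-0.725289)) = 1.486025 − (-0.002148)/(0.692761) = 1.489125

1.4891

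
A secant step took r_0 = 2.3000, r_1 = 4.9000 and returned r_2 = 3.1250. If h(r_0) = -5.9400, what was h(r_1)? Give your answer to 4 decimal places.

The secant line through (2.3000, -5.9400) and (4.9000, h(r_1)) crosses zero at r_2 = 3.1250.
So (2.3000, -5.9400), (4.9000, h(r_1)), (3.1250, 0) are collinear:
h(r_1) = -5.9400 · (4.9000 − 3.1250) / (2.3000 − 3.1250) = -5.9400 · (1.775000)/(-0.825000) = 12.780000

12.7800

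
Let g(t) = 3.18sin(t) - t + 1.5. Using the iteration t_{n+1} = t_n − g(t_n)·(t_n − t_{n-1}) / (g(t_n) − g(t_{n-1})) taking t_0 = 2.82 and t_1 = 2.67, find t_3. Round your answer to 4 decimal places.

g(2.82) = -0.314872, g(2.67) = 0.274692
t_2 = 2.670000 − 0.274692·(2.670000 − 2.820000) / (0.274692 − (-0.314872)) = 2.670000 − (-0.041204)/(0.589564) = 2.739889
g(2.739889) = 0.003451
t_3 = 2.739889 − 0.003451·(2.739889 − 2.670000) / (0.003451 − 0.274692) = 2.739889 − (0.000241)/(-0.271241) = 2.740778

2.7408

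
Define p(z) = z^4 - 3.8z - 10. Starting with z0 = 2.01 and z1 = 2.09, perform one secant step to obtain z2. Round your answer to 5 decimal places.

p(2.01) = -1.3155920, p(2.09) = 1.1382976
z2 = 2.0900000 − 1.1382976·(2.0900000 − 2.0100000) / (1.1382976 − (-1.3155920)) = 2.0900000 − (0.0910638)/(2.4538896) = 2.0528900

2.05289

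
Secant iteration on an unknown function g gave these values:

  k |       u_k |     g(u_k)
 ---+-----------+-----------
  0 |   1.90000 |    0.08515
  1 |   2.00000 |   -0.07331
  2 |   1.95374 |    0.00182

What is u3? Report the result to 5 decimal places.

1.95486

u3 = 1.95374 − 0.00182·(1.95374 − 2.00000) / (0.00182 − (-0.07331))
   = 1.95374 − (-0.0000842)/(0.0751300) = 1.9548606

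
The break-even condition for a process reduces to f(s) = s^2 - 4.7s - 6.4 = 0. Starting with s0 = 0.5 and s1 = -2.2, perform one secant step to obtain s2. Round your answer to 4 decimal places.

f(0.5) = -8.500000, f(-2.2) = 8.780000
s2 = -2.200000 − 8.780000·(-2.200000 − 0.500000) / (8.780000 − (-8.500000)) = -2.200000 − (-23.706000)/(17.280000) = -0.828125

-0.8281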